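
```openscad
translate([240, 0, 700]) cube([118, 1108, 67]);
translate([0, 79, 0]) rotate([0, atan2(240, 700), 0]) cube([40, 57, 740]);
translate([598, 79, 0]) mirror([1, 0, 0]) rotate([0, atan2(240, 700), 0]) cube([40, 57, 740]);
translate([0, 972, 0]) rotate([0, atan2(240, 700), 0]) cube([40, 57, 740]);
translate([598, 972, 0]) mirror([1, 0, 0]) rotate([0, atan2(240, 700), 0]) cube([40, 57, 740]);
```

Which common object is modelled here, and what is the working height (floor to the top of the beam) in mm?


A sawhorse. The overall height is 767 mm.

A beam across two mirrored pairs of raked legs — a sawhorse. The beam's underside is at z = 700 (matching the legs' vertical rise in atan2(240, 700)) and the beam is 67 mm tall, so its top is at 700 + 67 = 767 mm. The raked legs top out at the beam's underside, so that is the highest point.


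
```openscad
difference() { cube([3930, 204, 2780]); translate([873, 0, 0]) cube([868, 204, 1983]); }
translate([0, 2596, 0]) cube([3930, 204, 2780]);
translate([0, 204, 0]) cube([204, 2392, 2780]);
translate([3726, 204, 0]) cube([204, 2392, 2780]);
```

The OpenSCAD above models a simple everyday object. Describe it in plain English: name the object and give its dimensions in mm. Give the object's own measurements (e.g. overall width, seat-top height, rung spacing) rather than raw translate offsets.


A single room: four walls, each 2780 mm tall and 204 mm thick, enclosing an outside footprint 3930×2800 mm (x × y), no floor or roof. The front and back walls (−y and +y sides) run the full x-width; the side walls fit between their inner faces. A door opening 868 mm wide and 1983 mm tall is cut through the front wall from the floor up, its −x edge 873 mm from the wall's −x end.


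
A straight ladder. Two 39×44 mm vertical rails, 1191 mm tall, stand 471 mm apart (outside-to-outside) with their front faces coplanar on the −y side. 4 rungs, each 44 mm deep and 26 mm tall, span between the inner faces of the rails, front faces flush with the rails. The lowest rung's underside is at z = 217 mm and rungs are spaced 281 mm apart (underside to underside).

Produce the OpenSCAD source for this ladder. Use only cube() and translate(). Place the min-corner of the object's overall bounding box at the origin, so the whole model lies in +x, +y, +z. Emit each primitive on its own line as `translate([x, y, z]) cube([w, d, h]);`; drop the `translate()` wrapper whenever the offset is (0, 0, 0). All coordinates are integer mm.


cube([39, 44, 1191]);
translate([432, 0, 0]) cube([39, 44, 1191]);
translate([39, 0, 217]) cube([393, 44, 26]);
translate([39, 0, 498]) cube([393, 44, 26]);
translate([39, 0, 779]) cube([393, 44, 26]);
translate([39, 0, 1060]) cube([393, 44, 26]);


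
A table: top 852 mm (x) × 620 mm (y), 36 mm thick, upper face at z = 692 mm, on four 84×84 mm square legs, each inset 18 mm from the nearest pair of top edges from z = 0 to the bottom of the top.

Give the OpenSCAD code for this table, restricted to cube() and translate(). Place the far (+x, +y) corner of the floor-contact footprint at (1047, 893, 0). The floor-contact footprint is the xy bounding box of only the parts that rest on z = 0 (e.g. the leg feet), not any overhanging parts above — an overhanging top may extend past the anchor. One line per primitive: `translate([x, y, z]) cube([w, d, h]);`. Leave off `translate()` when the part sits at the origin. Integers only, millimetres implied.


translate([213, 291, 656]) cube([852, 620, 36]);
translate([231, 309, 0]) cube([84, 84, 656]);
translate([963, 309, 0]) cube([84, 84, 656]);
translate([231, 809, 0]) cube([84, 84, 656]);
translate([963, 809, 0]) cube([84, 84, 656]);


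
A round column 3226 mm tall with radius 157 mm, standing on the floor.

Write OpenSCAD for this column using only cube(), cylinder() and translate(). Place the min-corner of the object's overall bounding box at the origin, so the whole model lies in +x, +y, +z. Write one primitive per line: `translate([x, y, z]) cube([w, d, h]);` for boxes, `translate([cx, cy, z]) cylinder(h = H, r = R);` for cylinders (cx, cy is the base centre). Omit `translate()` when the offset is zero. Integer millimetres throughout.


translate([157, 157, 0]) cylinder(h = 3226, r = 157);


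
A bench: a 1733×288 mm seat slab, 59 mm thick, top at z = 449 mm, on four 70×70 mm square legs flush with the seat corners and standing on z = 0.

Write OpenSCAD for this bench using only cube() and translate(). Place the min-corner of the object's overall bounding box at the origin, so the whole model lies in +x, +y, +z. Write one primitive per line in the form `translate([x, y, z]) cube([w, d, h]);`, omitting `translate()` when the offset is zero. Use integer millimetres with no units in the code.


translate([0, 0, 390]) cube([1733, 288, 59]);
cube([70, 70, 390]);
translate([0, 218, 0]) cube([70, 70, 390]);
translate([1663, 0, 0]) cube([70, 70, 390]);
translate([1663, 218, 0]) cube([70, 70, 390]);


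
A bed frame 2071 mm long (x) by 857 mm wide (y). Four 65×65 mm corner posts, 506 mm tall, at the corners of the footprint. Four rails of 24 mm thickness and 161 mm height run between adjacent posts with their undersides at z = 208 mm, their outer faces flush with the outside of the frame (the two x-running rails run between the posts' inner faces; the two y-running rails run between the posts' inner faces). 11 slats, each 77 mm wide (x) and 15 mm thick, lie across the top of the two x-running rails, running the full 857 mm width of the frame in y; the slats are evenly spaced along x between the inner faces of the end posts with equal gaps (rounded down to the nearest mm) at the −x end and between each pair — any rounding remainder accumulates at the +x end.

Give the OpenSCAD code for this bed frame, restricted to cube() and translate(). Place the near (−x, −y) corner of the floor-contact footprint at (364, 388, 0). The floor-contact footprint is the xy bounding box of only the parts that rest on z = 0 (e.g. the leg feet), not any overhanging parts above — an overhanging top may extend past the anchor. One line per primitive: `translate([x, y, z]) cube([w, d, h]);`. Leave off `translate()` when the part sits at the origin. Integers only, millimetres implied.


translate([364, 388, 0]) cube([65, 65, 506]);
translate([364, 1180, 0]) cube([65, 65, 506]);
translate([2370, 388, 0]) cube([65, 65, 506]);
translate([2370, 1180, 0]) cube([65, 65, 506]);
translate([429, 388, 208]) cube([1941, 24, 161]);
translate([429, 1221, 208]) cube([1941, 24, 161]);
translate([364, 453, 208]) cube([24, 727, 161]);
translate([2411, 453, 208]) cube([24, 727, 161]);
translate([520, 388, 369]) cube([77, 857, 15]);
translate([688, 388, 369]) cube([77, 857, 15]);
translate([856, 388, 369]) cube([77, 857, 15]);
translate([1024, 388, 369]) cube([77, 857, 15]);
translate([1192, 388, 369]) cube([77, 857, 15]);
translate([1360, 388, 369]) cube([77, 857, 15]);
translate([1528, 388, 369]) cube([77, 857, 15]);
translate([1696, 388, 369]) cube([77, 857, 15]);
translate([1864, 388, 369]) cube([77, 857, 15]);
translate([2032, 388, 369]) cube([77, 857, 15]);
translate([2200, 388, 369]) cube([77, 857, 15]);


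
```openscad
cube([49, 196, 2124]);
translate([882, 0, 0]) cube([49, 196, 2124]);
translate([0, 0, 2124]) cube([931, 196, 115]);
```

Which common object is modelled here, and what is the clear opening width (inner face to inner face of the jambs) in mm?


A door frame. The clear opening width is 833 mm.

Two 2124 mm tall posts with a header on top — a door frame. The left jamb is 49 mm wide at x = 0; the right jamb starts at x = 882. The clear opening is 882 − 49 = 833 mm.


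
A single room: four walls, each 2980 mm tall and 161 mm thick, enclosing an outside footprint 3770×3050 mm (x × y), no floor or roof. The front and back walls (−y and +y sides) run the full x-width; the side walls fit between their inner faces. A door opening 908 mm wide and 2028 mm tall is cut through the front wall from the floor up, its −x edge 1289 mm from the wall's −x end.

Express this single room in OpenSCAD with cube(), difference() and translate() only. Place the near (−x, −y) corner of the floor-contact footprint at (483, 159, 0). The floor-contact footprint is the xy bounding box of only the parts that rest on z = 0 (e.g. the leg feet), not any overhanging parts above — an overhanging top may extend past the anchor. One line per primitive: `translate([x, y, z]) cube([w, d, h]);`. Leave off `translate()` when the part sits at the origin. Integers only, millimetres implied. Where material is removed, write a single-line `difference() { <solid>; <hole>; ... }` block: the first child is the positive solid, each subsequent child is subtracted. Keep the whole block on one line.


difference() { translate([483, 159, 0]) cube([3770, 161, 2980]); translate([1772, 159, 0]) cube([908, 161, 2028]); }
translate([483, 3048, 0]) cube([3770, 161, 2980]);
translate([483, 320, 0]) cube([161, 2728, 2980]);
translate([4092, 320, 0]) cube([161, 2728, 2980]);


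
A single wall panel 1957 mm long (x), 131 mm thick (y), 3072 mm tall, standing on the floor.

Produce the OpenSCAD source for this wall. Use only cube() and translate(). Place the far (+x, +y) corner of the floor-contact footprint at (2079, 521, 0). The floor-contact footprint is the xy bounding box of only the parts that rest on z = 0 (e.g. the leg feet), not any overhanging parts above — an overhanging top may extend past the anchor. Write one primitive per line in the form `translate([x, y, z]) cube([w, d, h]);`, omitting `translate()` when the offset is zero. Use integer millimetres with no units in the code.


translate([122, 390, 0]) cube([1957, 131, 3072]);


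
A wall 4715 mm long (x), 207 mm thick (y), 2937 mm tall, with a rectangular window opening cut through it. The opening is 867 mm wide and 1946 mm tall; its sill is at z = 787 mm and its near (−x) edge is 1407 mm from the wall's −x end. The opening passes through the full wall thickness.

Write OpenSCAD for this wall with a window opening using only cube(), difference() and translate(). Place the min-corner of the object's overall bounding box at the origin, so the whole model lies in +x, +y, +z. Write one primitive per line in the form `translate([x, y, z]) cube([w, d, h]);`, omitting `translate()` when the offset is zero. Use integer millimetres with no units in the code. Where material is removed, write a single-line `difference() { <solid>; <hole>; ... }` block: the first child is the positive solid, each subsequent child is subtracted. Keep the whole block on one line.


difference() { cube([4715, 207, 2937]); translate([1407, 0, 787]) cube([867, 207, 1946]); }


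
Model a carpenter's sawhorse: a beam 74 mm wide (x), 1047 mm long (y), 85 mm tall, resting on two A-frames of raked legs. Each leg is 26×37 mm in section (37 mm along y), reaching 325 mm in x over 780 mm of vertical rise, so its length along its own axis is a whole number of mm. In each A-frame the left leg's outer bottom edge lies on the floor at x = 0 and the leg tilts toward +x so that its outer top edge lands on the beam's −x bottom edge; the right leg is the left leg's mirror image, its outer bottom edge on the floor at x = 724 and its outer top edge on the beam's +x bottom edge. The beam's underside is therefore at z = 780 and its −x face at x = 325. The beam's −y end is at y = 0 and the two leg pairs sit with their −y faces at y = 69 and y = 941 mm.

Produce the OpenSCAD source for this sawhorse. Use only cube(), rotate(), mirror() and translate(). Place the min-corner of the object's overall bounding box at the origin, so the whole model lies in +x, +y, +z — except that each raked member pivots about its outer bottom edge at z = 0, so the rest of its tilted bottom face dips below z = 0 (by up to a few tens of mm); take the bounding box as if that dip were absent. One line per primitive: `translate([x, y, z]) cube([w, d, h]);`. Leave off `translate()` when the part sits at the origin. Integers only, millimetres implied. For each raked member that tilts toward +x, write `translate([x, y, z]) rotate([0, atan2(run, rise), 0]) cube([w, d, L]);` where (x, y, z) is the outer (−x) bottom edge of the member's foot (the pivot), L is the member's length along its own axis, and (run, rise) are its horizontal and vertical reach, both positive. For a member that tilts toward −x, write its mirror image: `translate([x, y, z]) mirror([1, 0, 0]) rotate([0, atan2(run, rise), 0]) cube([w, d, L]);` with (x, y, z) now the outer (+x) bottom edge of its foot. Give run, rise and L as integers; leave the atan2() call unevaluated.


translate([325, 0, 780]) cube([74, 1047, 85]);
translate([0, 69, 0]) rotate([0, atan2(325, 780), 0]) cube([26, 37, 845]);
translate([724, 69, 0]) mirror([1, 0, 0]) rotate([0, atan2(325, 780), 0]) cube([26, 37, 845]);
translate([0, 941, 0]) rotate([0, atan2(325, 780), 0]) cube([26, 37, 845]);
translate([724, 941, 0]) mirror([1, 0, 0]) rotate([0, atan2(325, 780), 0]) cube([26, 37, 845]);


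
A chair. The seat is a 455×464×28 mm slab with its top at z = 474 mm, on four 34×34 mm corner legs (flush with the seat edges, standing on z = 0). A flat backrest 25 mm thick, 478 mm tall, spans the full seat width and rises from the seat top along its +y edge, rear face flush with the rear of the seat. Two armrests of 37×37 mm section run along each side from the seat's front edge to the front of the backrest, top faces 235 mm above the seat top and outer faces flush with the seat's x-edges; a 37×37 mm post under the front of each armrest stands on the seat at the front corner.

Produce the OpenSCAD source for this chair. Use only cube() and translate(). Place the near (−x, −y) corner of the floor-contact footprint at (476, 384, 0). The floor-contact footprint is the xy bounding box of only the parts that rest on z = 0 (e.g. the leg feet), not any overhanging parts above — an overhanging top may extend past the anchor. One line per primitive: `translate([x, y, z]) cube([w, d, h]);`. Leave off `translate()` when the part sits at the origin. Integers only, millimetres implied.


// leg_h = 474 - 28 = 446
// arm post h = 235 - 37 = 198
translate([476, 384, 446]) cube([455, 464, 28]);
translate([476, 384, 0]) cube([34, 34, 446]);
translate([897, 384, 0]) cube([34, 34, 446]);
translate([476, 814, 0]) cube([34, 34, 446]);
translate([897, 814, 0]) cube([34, 34, 446]);
translate([476, 823, 474]) cube([455, 25, 478]);
translate([476, 384, 672]) cube([37, 439, 37]);
translate([894, 384, 672]) cube([37, 439, 37]);
translate([476, 384, 474]) cube([37, 37, 198]);
translate([894, 384, 474]) cube([37, 37, 198]);


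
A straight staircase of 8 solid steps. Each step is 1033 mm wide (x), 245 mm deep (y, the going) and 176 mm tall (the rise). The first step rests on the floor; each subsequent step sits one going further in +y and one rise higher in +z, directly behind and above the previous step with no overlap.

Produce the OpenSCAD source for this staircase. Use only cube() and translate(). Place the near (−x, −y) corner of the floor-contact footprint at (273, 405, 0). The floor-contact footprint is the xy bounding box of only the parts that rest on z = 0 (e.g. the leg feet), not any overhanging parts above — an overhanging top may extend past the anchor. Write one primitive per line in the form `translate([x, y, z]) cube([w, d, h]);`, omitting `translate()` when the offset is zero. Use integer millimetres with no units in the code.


translate([273, 405, 0]) cube([1033, 245, 176]);
translate([273, 650, 176]) cube([1033, 245, 176]);
translate([273, 895, 352]) cube([1033, 245, 176]);
translate([273, 1140, 528]) cube([1033, 245, 176]);
translate([273, 1385, 704]) cube([1033, 245, 176]);
translate([273, 1630, 880]) cube([1033, 245, 176]);
translate([273, 1875, 1056]) cube([1033, 245, 176]);
translate([273, 2120, 1232]) cube([1033, 245, 176]);


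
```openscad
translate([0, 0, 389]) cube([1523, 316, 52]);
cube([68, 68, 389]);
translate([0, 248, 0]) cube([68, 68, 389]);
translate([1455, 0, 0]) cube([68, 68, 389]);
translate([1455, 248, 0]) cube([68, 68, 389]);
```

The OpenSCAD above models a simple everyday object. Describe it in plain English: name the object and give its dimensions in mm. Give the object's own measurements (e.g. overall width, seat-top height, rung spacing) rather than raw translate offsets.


A bench: a 1523×316 mm seat slab, 52 mm thick, top at z = 441 mm, on four 68×68 mm square legs flush with the seat corners and standing on z = 0.


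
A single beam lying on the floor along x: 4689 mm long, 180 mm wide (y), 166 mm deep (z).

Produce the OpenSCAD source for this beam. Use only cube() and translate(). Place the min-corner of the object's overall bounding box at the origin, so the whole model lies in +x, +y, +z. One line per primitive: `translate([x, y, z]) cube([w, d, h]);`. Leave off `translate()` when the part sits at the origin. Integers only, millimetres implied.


cube([4689, 180, 166]);


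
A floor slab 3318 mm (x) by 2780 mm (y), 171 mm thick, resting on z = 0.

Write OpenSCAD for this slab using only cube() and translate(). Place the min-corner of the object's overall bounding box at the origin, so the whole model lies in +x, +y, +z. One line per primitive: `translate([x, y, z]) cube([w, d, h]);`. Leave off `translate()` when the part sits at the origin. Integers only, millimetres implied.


cube([3318, 2780, 171]);


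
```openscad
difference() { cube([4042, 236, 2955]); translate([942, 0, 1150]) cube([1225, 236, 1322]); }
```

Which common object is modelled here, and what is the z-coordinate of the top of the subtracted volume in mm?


A wall with a window opening. The window head height is 2472 mm.

A wall with a rectangular opening subtracted — a window. Sill at z = 1150, opening 1322 mm tall, so the head is at 1150 + 1322 = 2472 mm.


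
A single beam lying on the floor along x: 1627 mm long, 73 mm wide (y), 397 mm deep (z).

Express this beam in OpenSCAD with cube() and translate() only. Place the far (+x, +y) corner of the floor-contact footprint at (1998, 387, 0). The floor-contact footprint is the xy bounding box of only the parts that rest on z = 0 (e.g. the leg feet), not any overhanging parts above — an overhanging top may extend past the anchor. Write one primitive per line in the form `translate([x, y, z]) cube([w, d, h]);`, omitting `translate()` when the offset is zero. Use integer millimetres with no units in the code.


translate([371, 314, 0]) cube([1627, 73, 397]);


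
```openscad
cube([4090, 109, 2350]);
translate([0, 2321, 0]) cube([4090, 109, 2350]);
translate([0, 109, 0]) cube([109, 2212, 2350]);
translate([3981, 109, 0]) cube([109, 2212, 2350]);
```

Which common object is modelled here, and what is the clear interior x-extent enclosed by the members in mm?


A house (or room) frame. The interior width is 3872 mm.

Four 2350 mm walls enclosing a rectangle with no floor or roof — a room or house frame. Outside width is 4090 mm and wall thickness is 109 mm, so the interior width is 4090 − 2 × 109 = 3872 mm.


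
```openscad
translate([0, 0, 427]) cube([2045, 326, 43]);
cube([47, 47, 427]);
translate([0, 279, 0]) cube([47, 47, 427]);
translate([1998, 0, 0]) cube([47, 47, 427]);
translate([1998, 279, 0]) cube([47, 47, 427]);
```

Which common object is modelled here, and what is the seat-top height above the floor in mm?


A bench. The seat-top height is 470 mm.

A long slab on four corner posts — a bench. The slab sits at z = 427 with thickness 43, so the top is 427 + 43 = 470 mm.


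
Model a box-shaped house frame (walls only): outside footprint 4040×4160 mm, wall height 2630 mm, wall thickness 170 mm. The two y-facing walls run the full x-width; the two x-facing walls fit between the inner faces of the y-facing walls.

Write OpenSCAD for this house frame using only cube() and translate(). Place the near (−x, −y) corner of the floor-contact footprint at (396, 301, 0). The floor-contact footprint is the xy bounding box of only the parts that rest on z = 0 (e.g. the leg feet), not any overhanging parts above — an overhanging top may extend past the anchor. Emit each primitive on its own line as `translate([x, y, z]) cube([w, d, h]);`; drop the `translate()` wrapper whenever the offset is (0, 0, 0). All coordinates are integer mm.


translate([396, 301, 0]) cube([4040, 170, 2630]);
translate([396, 4291, 0]) cube([4040, 170, 2630]);
translate([396, 471, 0]) cube([170, 3820, 2630]);
translate([4266, 471, 0]) cube([170, 3820, 2630]);


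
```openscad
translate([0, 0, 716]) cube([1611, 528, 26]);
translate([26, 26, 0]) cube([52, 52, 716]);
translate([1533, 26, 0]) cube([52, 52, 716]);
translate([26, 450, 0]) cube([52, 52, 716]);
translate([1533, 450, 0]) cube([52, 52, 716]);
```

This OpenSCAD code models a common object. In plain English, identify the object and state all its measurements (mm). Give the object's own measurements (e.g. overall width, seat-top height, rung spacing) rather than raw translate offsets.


A table: top 1611 mm (x) × 528 mm (y), 26 mm thick, upper face at z = 742 mm, on four 52×52 mm square legs, each inset 26 mm from the nearest pair of top edges from z = 0 to the bottom of the top.


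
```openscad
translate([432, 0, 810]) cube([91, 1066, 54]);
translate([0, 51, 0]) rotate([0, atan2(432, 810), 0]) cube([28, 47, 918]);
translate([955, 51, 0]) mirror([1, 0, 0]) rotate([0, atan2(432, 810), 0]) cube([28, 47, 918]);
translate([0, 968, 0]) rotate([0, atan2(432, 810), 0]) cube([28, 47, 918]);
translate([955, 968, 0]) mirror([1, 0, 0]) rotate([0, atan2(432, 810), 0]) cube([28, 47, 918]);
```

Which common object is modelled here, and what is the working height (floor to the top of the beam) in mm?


A sawhorse. The overall height is 864 mm.

A beam across two mirrored pairs of raked legs — a sawhorse. The beam's underside is at z = 810 (matching the legs' vertical rise in atan2(432, 810)) and the beam is 54 mm tall, so its top is at 810 + 54 = 864 mm. The raked legs top out at the beam's underside, so that is the highest point.


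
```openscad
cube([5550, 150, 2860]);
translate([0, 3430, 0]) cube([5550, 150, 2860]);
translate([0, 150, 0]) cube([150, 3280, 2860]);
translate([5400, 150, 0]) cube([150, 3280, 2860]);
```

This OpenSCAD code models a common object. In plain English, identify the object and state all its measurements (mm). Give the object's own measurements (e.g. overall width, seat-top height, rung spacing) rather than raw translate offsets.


The wall frame of a small rectangular building: four walls, each 2860 mm tall and 150 mm thick, enclosing a footprint 5550 mm (x) by 3580 mm (y) outside-to-outside, with no floor or roof. The front and back walls (the −y and +y sides) span the full width; the two side walls fit between them.


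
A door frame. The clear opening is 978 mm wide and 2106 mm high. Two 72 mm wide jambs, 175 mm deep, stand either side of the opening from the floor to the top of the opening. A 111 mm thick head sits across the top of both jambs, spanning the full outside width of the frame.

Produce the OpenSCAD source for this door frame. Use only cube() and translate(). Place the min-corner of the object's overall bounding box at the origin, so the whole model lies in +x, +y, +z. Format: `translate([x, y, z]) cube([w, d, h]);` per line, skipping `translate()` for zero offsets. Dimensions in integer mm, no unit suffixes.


cube([72, 175, 2106]);
translate([1050, 0, 0]) cube([72, 175, 2106]);
translate([0, 0, 2106]) cube([1122, 175, 111]);


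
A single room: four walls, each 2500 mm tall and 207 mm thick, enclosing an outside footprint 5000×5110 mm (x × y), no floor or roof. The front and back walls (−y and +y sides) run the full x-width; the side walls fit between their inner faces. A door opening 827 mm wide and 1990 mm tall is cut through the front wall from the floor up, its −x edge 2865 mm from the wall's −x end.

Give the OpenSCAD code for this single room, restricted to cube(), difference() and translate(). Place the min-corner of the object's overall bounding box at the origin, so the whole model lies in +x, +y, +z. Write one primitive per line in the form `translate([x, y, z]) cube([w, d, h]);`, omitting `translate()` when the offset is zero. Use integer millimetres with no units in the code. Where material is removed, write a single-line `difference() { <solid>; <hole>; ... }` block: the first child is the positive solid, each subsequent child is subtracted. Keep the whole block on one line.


difference() { cube([5000, 207, 2500]); translate([2865, 0, 0]) cube([827, 207, 1990]); }
translate([0, 4903, 0]) cube([5000, 207, 2500]);
translate([0, 207, 0]) cube([207, 4696, 2500]);
translate([4793, 207, 0]) cube([207, 4696, 2500]);


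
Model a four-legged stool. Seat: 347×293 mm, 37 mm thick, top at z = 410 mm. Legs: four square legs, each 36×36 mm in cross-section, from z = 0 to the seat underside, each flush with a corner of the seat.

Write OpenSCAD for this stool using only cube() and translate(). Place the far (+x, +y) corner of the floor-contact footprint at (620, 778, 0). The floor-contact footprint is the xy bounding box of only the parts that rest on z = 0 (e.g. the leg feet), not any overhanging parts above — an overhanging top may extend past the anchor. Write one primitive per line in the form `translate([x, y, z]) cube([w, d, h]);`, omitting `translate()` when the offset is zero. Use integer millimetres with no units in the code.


translate([273, 485, 373]) cube([347, 293, 37]);
translate([273, 485, 0]) cube([36, 36, 373]);
translate([584, 485, 0]) cube([36, 36, 373]);
translate([273, 742, 0]) cube([36, 36, 373]);
translate([584, 742, 0]) cube([36, 36, 373]);


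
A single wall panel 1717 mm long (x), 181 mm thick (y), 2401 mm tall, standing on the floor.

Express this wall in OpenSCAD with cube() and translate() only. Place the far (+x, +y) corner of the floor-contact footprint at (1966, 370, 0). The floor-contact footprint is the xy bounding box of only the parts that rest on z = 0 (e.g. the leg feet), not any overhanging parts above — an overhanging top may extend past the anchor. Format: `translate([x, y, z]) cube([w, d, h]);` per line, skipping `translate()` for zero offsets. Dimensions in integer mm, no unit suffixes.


translate([249, 189, 0]) cube([1717, 181, 2401]);


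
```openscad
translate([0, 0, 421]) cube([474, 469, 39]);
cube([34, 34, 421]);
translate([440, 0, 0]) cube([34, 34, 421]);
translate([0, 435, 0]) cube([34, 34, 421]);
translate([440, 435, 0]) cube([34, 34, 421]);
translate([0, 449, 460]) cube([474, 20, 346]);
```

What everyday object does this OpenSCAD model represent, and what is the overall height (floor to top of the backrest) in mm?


A chair. The overall height is 806 mm.

A slab on four corner posts with a tall panel at the back — a chair. The seat slab sits at z = 421 with thickness 39, and the 346 mm backrest starts at the seat top, so the overall height is 421 + 39 + 346 = 806 mm.


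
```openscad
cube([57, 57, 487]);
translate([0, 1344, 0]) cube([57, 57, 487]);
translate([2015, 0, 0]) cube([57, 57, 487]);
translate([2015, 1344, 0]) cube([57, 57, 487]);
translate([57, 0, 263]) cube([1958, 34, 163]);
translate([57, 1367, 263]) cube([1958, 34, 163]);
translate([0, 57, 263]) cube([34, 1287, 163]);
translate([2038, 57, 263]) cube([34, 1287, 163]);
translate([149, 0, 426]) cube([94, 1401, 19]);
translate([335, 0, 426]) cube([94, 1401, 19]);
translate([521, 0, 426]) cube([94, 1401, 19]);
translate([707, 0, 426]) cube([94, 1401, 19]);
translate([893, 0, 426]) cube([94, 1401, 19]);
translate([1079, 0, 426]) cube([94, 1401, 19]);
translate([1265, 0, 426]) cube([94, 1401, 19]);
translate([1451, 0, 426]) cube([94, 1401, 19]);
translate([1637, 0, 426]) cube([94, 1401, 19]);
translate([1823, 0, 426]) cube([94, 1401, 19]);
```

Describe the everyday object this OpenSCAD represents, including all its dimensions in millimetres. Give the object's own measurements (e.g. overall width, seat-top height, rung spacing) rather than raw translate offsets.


A bed frame 2072 mm long (x) by 1401 mm wide (y). Four 57×57 mm corner posts, 487 mm tall, at the corners of the footprint. Four rails of 34 mm thickness and 163 mm height run between adjacent posts with their undersides at z = 263 mm, their outer faces flush with the outside of the frame (the two x-running rails run between the posts' inner faces; the two y-running rails run between the posts' inner faces). 10 slats, each 94 mm wide (x) and 19 mm thick, lie across the top of the two x-running rails, running the full 1401 mm width of the frame in y; along x they sit between the end posts with a 92 mm gap after the −x posts and between neighbouring slats, leaving 98 mm before the +x posts.


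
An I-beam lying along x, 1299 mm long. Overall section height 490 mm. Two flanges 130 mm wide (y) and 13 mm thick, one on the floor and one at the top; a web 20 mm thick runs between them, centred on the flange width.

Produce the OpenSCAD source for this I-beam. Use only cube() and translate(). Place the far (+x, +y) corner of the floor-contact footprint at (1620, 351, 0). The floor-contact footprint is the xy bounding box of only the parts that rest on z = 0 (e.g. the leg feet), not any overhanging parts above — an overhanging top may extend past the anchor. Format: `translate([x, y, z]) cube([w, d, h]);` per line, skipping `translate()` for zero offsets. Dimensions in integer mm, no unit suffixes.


translate([321, 221, 0]) cube([1299, 130, 13]);
translate([321, 276, 13]) cube([1299, 20, 464]);
translate([321, 221, 477]) cube([1299, 130, 13]);


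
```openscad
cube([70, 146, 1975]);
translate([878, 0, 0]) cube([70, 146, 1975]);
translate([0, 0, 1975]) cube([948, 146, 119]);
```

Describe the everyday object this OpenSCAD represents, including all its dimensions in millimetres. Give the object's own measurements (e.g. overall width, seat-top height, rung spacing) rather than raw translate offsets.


A door frame. The clear opening is 808 mm wide and 1975 mm high. Two 70 mm wide jambs, 146 mm deep, stand either side of the opening from the floor to the top of the opening. A 119 mm thick head sits across the top of both jambs, spanning the full outside width of the frame.


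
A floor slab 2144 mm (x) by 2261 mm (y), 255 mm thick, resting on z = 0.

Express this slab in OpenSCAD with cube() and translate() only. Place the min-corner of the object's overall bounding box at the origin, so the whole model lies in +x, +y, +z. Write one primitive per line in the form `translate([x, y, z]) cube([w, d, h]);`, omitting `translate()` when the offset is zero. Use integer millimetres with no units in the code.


cube([2144, 2261, 255]);


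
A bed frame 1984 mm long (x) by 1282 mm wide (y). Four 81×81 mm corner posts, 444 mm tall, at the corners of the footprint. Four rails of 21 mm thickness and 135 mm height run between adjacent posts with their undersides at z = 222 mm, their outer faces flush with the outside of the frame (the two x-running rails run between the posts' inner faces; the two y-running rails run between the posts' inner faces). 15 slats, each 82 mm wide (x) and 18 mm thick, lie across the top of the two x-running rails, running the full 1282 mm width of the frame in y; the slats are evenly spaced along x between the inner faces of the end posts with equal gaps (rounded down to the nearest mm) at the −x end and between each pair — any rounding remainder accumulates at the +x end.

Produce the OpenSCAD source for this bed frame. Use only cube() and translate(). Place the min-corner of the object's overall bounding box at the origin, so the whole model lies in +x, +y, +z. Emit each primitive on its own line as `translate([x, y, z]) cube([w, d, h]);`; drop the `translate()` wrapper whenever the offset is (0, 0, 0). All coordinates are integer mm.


cube([81, 81, 444]);
translate([0, 1201, 0]) cube([81, 81, 444]);
translate([1903, 0, 0]) cube([81, 81, 444]);
translate([1903, 1201, 0]) cube([81, 81, 444]);
translate([81, 0, 222]) cube([1822, 21, 135]);
translate([81, 1261, 222]) cube([1822, 21, 135]);
translate([0, 81, 222]) cube([21, 1120, 135]);
translate([1963, 81, 222]) cube([21, 1120, 135]);
translate([118, 0, 357]) cube([82, 1282, 18]);
translate([237, 0, 357]) cube([82, 1282, 18]);
translate([356, 0, 357]) cube([82, 1282, 18]);
translate([475, 0, 357]) cube([82, 1282, 18]);
translate([594, 0, 357]) cube([82, 1282, 18]);
translate([713, 0, 357]) cube([82, 1282, 18]);
translate([832, 0, 357]) cube([82, 1282, 18]);
translate([951, 0, 357]) cube([82, 1282, 18]);
translate([1070, 0, 357]) cube([82, 1282, 18]);
translate([1189, 0, 357]) cube([82, 1282, 18]);
translate([1308, 0, 357]) cube([82, 1282, 18]);
translate([1427, 0, 357]) cube([82, 1282, 18]);
translate([1546, 0, 357]) cube([82, 1282, 18]);
translate([1665, 0, 357]) cube([82, 1282, 18]);
translate([1784, 0, 357]) cube([82, 1282, 18]);


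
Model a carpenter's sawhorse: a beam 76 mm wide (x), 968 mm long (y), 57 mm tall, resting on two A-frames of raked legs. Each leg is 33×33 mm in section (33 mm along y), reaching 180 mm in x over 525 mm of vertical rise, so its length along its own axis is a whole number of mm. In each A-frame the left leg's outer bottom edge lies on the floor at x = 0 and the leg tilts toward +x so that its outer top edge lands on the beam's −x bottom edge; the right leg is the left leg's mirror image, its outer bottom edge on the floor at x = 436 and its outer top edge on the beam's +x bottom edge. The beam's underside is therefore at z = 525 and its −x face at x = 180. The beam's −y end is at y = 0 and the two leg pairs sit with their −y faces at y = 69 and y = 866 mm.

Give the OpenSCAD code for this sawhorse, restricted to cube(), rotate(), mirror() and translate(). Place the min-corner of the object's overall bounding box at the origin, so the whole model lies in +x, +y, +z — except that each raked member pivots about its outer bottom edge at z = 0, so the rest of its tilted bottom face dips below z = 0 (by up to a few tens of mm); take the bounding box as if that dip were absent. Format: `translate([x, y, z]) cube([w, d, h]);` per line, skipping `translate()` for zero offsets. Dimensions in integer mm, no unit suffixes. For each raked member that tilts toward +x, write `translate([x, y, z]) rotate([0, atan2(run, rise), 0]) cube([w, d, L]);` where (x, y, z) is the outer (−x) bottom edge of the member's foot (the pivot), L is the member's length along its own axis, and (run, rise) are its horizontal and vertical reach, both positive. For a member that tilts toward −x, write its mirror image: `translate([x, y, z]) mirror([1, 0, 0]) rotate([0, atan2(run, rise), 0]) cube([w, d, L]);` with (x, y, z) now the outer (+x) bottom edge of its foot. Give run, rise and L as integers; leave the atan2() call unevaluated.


translate([180, 0, 525]) cube([76, 968, 57]);
translate([0, 69, 0]) rotate([0, atan2(180, 525), 0]) cube([33, 33, 555]);
translate([436, 69, 0]) mirror([1, 0, 0]) rotate([0, atan2(180, 525), 0]) cube([33, 33, 555]);
translate([0, 866, 0]) rotate([0, atan2(180, 525), 0]) cube([33, 33, 555]);
translate([436, 866, 0]) mirror([1, 0, 0]) rotate([0, atan2(180, 525), 0]) cube([33, 33, 555]);


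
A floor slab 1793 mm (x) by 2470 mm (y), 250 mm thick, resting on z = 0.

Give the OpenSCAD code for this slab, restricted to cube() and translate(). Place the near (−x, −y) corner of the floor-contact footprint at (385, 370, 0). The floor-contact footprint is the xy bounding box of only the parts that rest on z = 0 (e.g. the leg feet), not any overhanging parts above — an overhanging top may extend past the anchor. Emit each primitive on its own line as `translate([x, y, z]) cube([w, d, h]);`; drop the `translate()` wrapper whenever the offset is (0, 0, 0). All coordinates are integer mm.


translate([385, 370, 0]) cube([1793, 2470, 250]);


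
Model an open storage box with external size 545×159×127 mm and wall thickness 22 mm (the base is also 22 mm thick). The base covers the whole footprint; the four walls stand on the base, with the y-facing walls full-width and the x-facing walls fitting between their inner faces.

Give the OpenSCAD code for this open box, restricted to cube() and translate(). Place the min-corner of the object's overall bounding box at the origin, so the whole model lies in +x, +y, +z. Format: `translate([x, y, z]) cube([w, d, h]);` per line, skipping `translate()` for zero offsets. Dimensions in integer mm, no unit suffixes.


cube([545, 159, 22]);
translate([0, 0, 22]) cube([545, 22, 105]);
translate([0, 137, 22]) cube([545, 22, 105]);
translate([0, 22, 22]) cube([22, 115, 105]);
translate([523, 22, 22]) cube([22, 115, 105]);


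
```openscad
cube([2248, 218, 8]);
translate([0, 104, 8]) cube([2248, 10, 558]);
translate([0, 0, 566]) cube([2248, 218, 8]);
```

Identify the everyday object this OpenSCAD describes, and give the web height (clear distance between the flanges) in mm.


An I-beam. The web height is 558 mm.

Two wide flanges with a thin centred web — an I-beam. Overall 574 mm minus two 8 mm flanges gives a web of 574 − 2·8 = 558 mm.


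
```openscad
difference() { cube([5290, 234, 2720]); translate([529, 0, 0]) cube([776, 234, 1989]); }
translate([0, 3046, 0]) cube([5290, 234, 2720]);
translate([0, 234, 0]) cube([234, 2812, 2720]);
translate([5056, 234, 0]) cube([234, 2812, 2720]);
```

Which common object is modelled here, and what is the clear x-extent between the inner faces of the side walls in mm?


A single room. The interior width is 4822 mm.

Four walls enclosing a rectangle with a door in the front wall — a room. Outside width 5290 minus two 234 mm walls gives 4822 mm.


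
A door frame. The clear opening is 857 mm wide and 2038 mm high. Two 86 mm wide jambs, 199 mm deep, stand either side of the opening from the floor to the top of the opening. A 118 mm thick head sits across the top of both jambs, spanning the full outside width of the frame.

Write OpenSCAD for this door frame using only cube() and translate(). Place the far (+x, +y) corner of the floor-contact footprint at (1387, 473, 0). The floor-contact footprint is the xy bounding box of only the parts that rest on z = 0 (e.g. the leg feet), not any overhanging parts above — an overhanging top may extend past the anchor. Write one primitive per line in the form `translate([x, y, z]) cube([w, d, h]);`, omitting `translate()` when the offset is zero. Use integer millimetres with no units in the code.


translate([358, 274, 0]) cube([86, 199, 2038]);
translate([1301, 274, 0]) cube([86, 199, 2038]);
translate([358, 274, 2038]) cube([1029, 199, 118]);


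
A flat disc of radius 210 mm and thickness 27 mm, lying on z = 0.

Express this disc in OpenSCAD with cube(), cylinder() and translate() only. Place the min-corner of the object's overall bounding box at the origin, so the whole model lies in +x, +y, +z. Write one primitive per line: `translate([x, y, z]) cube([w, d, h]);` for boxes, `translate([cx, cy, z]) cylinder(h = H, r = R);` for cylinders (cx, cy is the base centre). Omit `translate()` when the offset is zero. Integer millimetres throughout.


translate([210, 210, 0]) cylinder(h = 27, r = 210);


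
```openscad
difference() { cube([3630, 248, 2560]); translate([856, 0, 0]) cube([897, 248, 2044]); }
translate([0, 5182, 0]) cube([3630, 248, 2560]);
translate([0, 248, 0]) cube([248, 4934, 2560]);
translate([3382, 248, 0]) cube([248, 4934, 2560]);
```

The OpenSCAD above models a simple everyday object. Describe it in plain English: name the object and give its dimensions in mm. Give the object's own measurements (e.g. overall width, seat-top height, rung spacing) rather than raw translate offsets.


A single room: four walls, each 2560 mm tall and 248 mm thick, enclosing an outside footprint 3630×5430 mm (x × y), no floor or roof. The front and back walls (−y and +y sides) run the full x-width; the side walls fit between their inner faces. A door opening 897 mm wide and 2044 mm tall is cut through the front wall from the floor up, its −x edge 856 mm from the wall's −x end.


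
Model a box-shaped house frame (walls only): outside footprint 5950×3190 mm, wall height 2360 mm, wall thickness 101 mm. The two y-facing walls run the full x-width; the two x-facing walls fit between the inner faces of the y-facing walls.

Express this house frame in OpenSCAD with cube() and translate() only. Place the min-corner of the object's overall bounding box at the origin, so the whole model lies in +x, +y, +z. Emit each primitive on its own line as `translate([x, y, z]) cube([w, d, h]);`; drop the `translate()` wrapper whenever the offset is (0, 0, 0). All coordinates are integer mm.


cube([5950, 101, 2360]);
translate([0, 3089, 0]) cube([5950, 101, 2360]);
translate([0, 101, 0]) cube([101, 2988, 2360]);
translate([5849, 101, 0]) cube([101, 2988, 2360]);
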